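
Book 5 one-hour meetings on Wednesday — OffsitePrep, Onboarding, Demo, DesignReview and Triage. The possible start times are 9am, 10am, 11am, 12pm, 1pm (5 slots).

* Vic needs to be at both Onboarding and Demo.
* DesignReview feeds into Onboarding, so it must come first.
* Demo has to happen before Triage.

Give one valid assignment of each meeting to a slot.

Triage -> 10am; Onboarding -> 10am; Demo -> 9am; DesignReview -> 9am; OffsitePrep -> 9am

Checking: DesignReview(9am) before Onboarding(10am); Demo(9am) before Triage(10am); Onboarding(10am) != Demo(9am).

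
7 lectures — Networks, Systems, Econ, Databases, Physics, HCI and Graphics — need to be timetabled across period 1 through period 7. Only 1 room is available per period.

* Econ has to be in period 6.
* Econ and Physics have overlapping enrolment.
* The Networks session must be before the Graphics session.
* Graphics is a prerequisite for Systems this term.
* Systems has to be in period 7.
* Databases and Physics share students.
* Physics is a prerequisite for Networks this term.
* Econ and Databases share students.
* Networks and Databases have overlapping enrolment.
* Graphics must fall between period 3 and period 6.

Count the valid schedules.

Splitting on Networks: it can be period 2 (6), period 3 (8), period 4 (6). Listing each branch's schedules as (Systems, Econ, Databases, Physics, HCI, Graphics) by period number:
Networks=period 2: (7,6,3,1,4,5) (7,6,3,1,5,4) (7,6,4,1,3,5) (7,6,4,1,5,3) (7,6,5,1,3,4) (7,6,5,1,4,3) — 6.
Networks=period 3: (7,6,1,2,4,5) (7,6,1,2,5,4) (7,6,2,1,4,5) (7,6,2,1,5,4) (7,6,4,1,2,5) (7,6,4,2,1,5) (7,6,5,1,2,4) (7,6,5,2,1,4) — 8.
Networks=period 4: (7,6,1,2,3,5) (7,6,1,3,2,5) (7,6,2,1,3,5) (7,6,2,3,1,5) (7,6,3,1,2,5) (7,6,3,2,1,5) — 6.
Summing: 6 + 8 + 6 = 20.

20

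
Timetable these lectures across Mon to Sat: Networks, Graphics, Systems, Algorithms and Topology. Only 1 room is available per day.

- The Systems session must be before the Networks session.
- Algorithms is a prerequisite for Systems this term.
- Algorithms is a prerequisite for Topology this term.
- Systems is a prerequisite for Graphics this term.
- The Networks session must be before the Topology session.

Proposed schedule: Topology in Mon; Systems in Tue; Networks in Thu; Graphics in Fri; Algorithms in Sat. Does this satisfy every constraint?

No. Algorithms is a prerequisite for Topology this term is not satisfied.

The Networks session must be before the Topology session — violated.
Algorithms is a prerequisite for Systems this term — violated.
Systems is a prerequisite for Graphics this term — holds.
Only 1 room is available per day — holds.
Algorithms is a prerequisite for Topology this term — violated.
The Systems session must be before the Networks session — holds.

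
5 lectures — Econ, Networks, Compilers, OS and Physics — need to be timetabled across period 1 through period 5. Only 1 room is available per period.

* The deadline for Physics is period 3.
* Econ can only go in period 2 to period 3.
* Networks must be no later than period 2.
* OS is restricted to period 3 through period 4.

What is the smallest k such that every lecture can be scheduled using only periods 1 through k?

With at most 1 per period and 5 lectures, at least 5 periods are needed.
OS can't be placed before period 3, so the schedule must run through at least period 3.
5 works (last occupied period: period 5): for example Networks -> period 1, Econ -> period 2, Compilers -> period 5, OS -> period 4, Physics -> period 3.

5 periods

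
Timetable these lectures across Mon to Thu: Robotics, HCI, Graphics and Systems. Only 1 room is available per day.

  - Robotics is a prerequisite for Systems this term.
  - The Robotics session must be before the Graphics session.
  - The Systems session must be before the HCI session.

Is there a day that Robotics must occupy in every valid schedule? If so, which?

Mon

Downstream work caps Robotics at Tue.
So Robotics is pinned to Mon.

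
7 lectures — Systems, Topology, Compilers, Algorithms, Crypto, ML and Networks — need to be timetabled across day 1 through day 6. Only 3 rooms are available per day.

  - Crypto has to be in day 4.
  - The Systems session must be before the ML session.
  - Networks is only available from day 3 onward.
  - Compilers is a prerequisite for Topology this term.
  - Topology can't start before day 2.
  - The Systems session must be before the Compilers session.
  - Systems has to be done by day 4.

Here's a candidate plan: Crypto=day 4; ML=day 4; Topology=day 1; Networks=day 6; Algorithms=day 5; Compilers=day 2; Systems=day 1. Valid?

Networks is only available from day 3 onward — holds.
Systems has to be done by day 4 — holds.
Compilers is a prerequisite for Topology this term — violated.
The Systems session must be before the Compilers session — holds.
Crypto has to be in day 4 — holds.
Topology can't start before day 2 — violated.
The Systems session must be before the ML session — holds.
Only 3 rooms are available per day — holds.

No — it violates: Topology can't start before day 2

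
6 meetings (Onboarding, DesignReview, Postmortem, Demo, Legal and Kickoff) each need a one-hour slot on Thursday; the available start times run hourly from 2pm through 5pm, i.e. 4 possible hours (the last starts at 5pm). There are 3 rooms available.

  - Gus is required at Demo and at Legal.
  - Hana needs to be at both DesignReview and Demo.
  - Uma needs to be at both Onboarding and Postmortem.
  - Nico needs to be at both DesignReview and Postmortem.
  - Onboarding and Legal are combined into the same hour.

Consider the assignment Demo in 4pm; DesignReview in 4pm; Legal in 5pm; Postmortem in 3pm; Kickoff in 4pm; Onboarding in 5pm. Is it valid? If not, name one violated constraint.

Invalid. Hana needs to be at both DesignReview and Demo.

Uma needs to be at both Onboarding and Postmortem — holds.
Nico needs to be at both DesignReview and Postmortem — holds.
Gus is required at Demo and at Legal — holds.
Hana needs to be at both DesignReview and Demo — violated.
Onboarding and Legal are combined into the same hour — holds.
There are 3 rooms available — holds.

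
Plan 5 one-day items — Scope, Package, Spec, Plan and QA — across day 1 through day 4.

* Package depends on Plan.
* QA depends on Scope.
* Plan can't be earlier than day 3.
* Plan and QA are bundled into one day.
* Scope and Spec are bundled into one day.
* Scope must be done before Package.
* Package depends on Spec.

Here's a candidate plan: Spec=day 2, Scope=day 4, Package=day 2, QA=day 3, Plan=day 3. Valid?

QA depends on Scope — violated.
Plan can't be earlier than day 3 — holds.
Package depends on Plan — violated.
Package depends on Spec — violated.
Scope must be done before Package — violated.
Plan and QA are bundled into one day — holds.
Scope and Spec are bundled into one day — violated.

Invalid. Scope must be done before Package.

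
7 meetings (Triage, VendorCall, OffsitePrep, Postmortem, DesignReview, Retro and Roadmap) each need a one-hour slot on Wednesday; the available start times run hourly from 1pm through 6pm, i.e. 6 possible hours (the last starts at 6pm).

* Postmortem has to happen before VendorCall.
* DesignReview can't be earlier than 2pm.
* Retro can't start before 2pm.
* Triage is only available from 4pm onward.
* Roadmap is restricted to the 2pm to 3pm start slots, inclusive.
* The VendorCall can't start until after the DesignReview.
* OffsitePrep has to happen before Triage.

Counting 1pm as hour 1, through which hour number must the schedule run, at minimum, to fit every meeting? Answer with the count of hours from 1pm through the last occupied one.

4 hours

The precedence chain requires at least 2 distinct hours.
Triage can't be placed before 4pm — that is hour 4 counting from 1pm — so the schedule must run through at least 4 hours.
4 works (last occupied hour: 4pm): for example OffsitePrep=1pm; Retro=2pm; Triage=4pm; Postmortem=1pm; VendorCall=3pm; DesignReview=2pm; Roadmap=2pm.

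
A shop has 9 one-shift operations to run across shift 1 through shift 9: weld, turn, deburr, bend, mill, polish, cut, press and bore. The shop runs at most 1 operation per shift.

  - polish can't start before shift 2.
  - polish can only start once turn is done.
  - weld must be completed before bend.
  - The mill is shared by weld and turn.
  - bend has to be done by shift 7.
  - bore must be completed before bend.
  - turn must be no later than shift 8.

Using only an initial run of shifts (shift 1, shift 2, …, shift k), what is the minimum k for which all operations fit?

9 shifts

The precedence chain requires at least 2 distinct shifts.
With at most 1 per shift and 9 operations, at least 9 shifts are needed.
9 works (last occupied shift: shift 9): for example deburr=shift 6, turn=shift 4, cut=shift 8, mill=shift 7, press=shift 9, weld=shift 1, bend=shift 3, polish=shift 5, bore=shift 2.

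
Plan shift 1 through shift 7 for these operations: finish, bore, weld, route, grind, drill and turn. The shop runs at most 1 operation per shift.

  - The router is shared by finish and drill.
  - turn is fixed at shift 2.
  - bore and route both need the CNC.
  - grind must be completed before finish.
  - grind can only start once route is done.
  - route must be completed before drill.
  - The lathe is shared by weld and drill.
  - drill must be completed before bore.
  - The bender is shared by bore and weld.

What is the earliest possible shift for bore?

Precedence pushes bore to at least shift 3.
bore at shift 4 is achievable: grind in shift 5, bore in shift 4, weld in shift 7, turn in shift 2, route in shift 1, finish in shift 6, drill in shift 3.
Nothing earlier works — the conflict and capacity constraints rule out every shift before shift 4.

shift 4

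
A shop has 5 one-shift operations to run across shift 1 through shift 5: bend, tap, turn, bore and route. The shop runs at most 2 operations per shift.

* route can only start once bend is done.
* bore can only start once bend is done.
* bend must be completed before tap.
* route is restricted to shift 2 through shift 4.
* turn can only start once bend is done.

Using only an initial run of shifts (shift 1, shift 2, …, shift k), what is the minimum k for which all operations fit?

The precedence chain requires at least 2 distinct shifts.
With at most 2 per shift and 5 operations, at least 3 shifts are needed.
3 works (last occupied shift: shift 3): for example turn in shift 3, tap in shift 2, bend in shift 1, bore in shift 3, route in shift 2.

3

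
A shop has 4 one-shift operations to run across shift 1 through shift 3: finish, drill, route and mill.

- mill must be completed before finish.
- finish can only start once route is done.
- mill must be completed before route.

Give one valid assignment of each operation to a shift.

drill in shift 1, mill in shift 1, finish in shift 3, route in shift 2

Checking: mill(shift 1) before finish(shift 3); route(shift 2) before finish(shift 3); mill(shift 1) before route(shift 2).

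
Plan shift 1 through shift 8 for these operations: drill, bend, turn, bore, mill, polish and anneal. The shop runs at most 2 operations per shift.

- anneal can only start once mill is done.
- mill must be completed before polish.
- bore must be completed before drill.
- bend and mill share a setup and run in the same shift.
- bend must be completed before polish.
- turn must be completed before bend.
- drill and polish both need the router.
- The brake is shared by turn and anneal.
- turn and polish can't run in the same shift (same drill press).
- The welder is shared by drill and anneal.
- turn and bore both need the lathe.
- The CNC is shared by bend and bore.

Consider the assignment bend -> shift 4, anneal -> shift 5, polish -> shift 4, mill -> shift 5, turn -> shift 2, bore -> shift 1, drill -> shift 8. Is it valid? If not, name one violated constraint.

The welder is shared by drill and anneal — holds.
bore must be completed before drill — holds.
The CNC is shared by bend and bore — holds.
anneal can only start once mill is done — violated.
turn must be completed before bend — holds.
The shop runs at most 2 operations per shift — holds.
turn and bore both need the lathe — holds.
bend must be completed before polish — violated.
The brake is shared by turn and anneal — holds.
bend and mill share a setup and run in the same shift — violated.
mill must be completed before polish — violated.
drill and polish both need the router — holds.
turn and polish can't run in the same shift (same drill press) — holds.

Invalid. mill must be completed before polish.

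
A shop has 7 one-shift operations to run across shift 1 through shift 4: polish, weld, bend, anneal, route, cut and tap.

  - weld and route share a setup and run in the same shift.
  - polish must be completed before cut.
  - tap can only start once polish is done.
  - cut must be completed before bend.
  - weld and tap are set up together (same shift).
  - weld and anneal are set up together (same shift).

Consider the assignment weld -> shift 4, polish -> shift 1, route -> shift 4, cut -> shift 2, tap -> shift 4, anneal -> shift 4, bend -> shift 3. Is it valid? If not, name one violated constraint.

Yes, all constraints hold

weld and route share a setup and run in the same shift — holds.
weld and anneal are set up together (same shift) — holds.
cut must be completed before bend — holds.
tap can only start once polish is done — holds.
polish must be completed before cut — holds.
weld and tap are set up together (same shift) — holds.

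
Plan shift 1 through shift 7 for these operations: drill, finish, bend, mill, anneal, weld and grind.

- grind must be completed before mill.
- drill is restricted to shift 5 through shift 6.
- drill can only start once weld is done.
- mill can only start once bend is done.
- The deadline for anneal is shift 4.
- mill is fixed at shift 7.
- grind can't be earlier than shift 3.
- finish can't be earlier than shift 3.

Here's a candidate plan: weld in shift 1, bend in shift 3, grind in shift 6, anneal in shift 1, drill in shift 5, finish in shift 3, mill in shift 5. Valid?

drill is restricted to shift 5 through shift 6 — holds.
mill can only start once bend is done — holds.
mill is fixed at shift 7 — violated.
grind must be completed before mill — violated.
The deadline for anneal is shift 4 — holds.
drill can only start once weld is done — holds.
grind can't be earlier than shift 3 — holds.
finish can't be earlier than shift 3 — holds.

No — it violates: mill is fixed at shift 7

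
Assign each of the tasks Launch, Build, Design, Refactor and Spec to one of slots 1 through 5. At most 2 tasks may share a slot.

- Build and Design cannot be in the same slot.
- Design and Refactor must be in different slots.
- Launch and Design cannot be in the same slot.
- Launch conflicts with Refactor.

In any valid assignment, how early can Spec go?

1

Spec at 1 is achievable: Launch in 1; Build in 2; Design in 3; Refactor in 2; Spec in 1.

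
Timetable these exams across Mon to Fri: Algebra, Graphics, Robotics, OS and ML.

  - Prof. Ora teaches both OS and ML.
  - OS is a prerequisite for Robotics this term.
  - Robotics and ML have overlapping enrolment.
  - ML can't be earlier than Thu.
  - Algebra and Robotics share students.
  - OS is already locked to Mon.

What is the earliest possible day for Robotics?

Precedence pushes Robotics to at least Tue.
Robotics at Tue is achievable: Robotics -> Tue, Algebra -> Mon, Graphics -> Mon, OS -> Mon, ML -> Thu.

Tue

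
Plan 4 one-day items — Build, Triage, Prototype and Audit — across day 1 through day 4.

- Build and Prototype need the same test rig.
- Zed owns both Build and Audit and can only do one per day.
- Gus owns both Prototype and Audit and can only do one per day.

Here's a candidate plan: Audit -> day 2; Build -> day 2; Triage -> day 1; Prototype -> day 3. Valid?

Gus owns both Prototype and Audit and can only do one per day — holds.
Build and Prototype need the same test rig — holds.
Zed owns both Build and Audit and can only do one per day — violated.

No — it violates: Zed owns both Build and Audit and can only do one per day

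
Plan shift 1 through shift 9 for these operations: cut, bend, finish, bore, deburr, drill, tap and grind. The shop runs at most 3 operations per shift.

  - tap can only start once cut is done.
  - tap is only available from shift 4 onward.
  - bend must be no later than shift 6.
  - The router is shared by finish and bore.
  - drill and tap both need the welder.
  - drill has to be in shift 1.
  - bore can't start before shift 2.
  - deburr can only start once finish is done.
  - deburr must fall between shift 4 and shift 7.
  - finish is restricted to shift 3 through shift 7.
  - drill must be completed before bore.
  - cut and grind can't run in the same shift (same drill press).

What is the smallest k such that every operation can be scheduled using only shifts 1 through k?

The precedence chain requires at least 2 distinct shifts.
With at most 3 per shift and 8 operations, at least 3 shifts are needed.
deburr can't be placed before shift 4, so the schedule must run through at least shift 4.
4 works (last occupied shift: shift 4): for example bend in shift 1, tap in shift 4, finish in shift 3, cut in shift 1, bore in shift 2, deburr in shift 4, drill in shift 1, grind in shift 2.

4 shifts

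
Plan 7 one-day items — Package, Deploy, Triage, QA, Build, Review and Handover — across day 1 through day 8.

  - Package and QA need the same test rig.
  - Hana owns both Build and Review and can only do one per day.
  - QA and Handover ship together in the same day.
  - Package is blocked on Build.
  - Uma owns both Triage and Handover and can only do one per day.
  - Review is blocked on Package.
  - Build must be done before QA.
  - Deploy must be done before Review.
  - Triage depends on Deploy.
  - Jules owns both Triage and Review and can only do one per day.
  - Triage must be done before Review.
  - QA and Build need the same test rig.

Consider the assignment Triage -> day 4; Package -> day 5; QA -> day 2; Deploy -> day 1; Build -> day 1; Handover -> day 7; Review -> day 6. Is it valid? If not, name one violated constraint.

Uma owns both Triage and Handover and can only do one per day — holds.
Jules owns both Triage and Review and can only do one per day — holds.
QA and Build need the same test rig — holds.
Package is blocked on Build — holds.
Build must be done before QA — holds.
Deploy must be done before Review — holds.
Review is blocked on Package — holds.
QA and Handover ship together in the same day — violated.
Hana owns both Build and Review and can only do one per day — holds.
Triage must be done before Review — holds.
Triage depends on Deploy — holds.
Package and QA need the same test rig — holds.

Invalid. QA and Handover ship together in the same day.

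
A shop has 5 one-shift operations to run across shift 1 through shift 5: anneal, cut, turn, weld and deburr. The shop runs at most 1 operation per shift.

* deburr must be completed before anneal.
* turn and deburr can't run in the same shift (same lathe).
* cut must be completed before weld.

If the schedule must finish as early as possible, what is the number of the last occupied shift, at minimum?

The precedence chain requires at least 2 distinct shifts.
With at most 1 per shift and 5 operations, at least 5 shifts are needed.
5 works (last occupied shift: shift 5): for example anneal in shift 2; weld in shift 4; turn in shift 5; cut in shift 3; deburr in shift 1.

5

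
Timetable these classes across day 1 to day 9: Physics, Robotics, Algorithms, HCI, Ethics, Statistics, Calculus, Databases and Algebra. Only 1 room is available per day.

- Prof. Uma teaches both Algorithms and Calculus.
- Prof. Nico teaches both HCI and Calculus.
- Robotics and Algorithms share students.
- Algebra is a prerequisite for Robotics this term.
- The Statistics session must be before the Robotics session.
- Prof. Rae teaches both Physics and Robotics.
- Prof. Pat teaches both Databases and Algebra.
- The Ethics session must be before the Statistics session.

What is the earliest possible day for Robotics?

day 4

Precedence pushes Robotics to at least day 3.
Robotics at day 4 is achievable: HCI=day 7, Statistics=day 2, Calculus=day 8, Robotics=day 4, Physics=day 5, Algorithms=day 6, Algebra=day 3, Ethics=day 1, Databases=day 9.
Nothing earlier works — the conflict and capacity constraints rule out every day before day 4.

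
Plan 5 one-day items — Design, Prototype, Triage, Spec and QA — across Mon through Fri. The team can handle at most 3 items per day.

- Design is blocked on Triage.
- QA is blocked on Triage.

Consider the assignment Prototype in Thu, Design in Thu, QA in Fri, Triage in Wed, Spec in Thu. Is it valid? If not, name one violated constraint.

The team can handle at most 3 items per day — holds.
QA is blocked on Triage — holds.
Design is blocked on Triage — holds.

Valid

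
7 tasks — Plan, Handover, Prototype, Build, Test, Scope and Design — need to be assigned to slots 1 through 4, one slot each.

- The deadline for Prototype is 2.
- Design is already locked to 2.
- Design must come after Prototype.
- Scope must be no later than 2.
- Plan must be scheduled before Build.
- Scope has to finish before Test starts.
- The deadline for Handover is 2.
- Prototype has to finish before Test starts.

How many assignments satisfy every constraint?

Splitting on Plan: it can be 1 (30), 2 (20), 3 (10). Listing each branch's schedules as (Handover, Prototype, Build, Test, Scope, Design):
Plan=1: (1,1,2,2,1,2) (1,1,2,3,1,2) (1,1,2,3,2,2) (1,1,2,4,1,2) (1,1,2,4,2,2) (1,1,3,2,1,2) (1,1,3,3,1,2) (1,1,3,3,2,2) (1,1,3,4,1,2) (1,1,3,4,2,2) (1,1,4,2,1,2) (1,1,4,3,1,2) (1,1,4,3,2,2) (1,1,4,4,1,2) (1,1,4,4,2,2) (2,1,2,2,1,2) (2,1,2,3,1,2) (2,1,2,3,2,2) (2,1,2,4,1,2) (2,1,2,4,2,2) (2,1,3,2,1,2) (2,1,3,3,1,2) (2,1,3,3,2,2) (2,1,3,4,1,2) (2,1,3,4,2,2) (2,1,4,2,1,2) (2,1,4,3,1,2) (2,1,4,3,2,2) (2,1,4,4,1,2) (2,1,4,4,2,2) — 30.
Plan=2: (1,1,3,2,1,2) (1,1,3,3,1,2) (1,1,3,3,2,2) (1,1,3,4,1,2) (1,1,3,4,2,2) (1,1,4,2,1,2) (1,1,4,3,1,2) (1,1,4,3,2,2) (1,1,4,4,1,2) (1,1,4,4,2,2) (2,1,3,2,1,2) (2,1,3,3,1,2) (2,1,3,3,2,2) (2,1,3,4,1,2) (2,1,3,4,2,2) (2,1,4,2,1,2) (2,1,4,3,1,2) (2,1,4,3,2,2) (2,1,4,4,1,2) (2,1,4,4,2,2) — 20.
Plan=3: (1,1,4,2,1,2) (1,1,4,3,1,2) (1,1,4,3,2,2) (1,1,4,4,1,2) (1,1,4,4,2,2) (2,1,4,2,1,2) (2,1,4,3,1,2) (2,1,4,3,2,2) (2,1,4,4,1,2) (2,1,4,4,2,2) — 10.
Summing: 30 + 20 + 10 = 60.

60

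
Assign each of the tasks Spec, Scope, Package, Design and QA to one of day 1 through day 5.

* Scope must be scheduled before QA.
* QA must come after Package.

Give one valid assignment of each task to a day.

Spec -> day 1; Design -> day 1; QA -> day 2; Scope -> day 1; Package -> day 1

Checking: Package(day 1) before QA(day 2); Scope(day 1) before QA(day 2).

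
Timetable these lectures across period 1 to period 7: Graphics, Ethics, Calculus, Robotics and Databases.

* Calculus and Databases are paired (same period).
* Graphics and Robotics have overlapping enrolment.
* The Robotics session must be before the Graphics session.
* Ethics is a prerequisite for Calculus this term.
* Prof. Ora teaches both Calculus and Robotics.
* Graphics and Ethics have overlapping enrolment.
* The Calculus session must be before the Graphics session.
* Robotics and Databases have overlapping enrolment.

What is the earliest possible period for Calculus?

Precedence pushes Calculus to at least period 2; downstream work caps Calculus at period 6.
Calculus at period 2 is achievable: Calculus -> period 2; Databases -> period 2; Graphics -> period 3; Robotics -> period 1; Ethics -> period 1.

period 2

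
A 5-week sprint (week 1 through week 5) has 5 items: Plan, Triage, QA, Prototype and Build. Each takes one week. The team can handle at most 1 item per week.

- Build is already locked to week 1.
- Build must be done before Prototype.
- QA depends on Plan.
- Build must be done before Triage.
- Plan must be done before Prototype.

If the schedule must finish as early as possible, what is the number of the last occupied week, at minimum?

The precedence chain requires at least 2 distinct weeks.
With at most 1 per week and 5 work items, at least 5 weeks are needed.
5 works (last occupied week: week 5): for example Prototype=week 3, Build=week 1, Plan=week 2, QA=week 5, Triage=week 4.

week 5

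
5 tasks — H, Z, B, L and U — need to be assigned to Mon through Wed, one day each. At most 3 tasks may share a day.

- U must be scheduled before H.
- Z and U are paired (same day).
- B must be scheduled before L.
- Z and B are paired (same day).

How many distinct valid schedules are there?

Splitting on H: it can be Tue (2), Wed (3). Listing each branch's schedules as (Z, B, L, U):
H=Tue: (Mon,Mon,Tue,Mon) (Mon,Mon,Wed,Mon) — 2.
H=Wed: (Mon,Mon,Tue,Mon) (Mon,Mon,Wed,Mon) (Tue,Tue,Wed,Tue) — 3.
Summing: 2 + 3 = 5.

5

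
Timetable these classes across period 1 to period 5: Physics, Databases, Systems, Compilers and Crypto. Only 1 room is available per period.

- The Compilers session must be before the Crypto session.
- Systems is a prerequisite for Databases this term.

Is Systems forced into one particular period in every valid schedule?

Systems can be period 1 (e.g. Physics=period 5; Databases=period 2; Crypto=period 4; Systems=period 1; Compilers=period 3) or period 2 (e.g. Systems in period 2, Compilers in period 1, Databases in period 3, Crypto in period 4, Physics in period 5).

No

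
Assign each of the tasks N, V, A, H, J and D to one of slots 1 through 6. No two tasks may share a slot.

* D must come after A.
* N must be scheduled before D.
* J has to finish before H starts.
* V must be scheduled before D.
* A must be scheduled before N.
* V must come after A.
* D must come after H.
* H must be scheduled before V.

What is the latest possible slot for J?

Downstream work caps J at 3.
J at 3 is achievable: D -> 6, A -> 1, V -> 5, N -> 2, J -> 3, H -> 4.

3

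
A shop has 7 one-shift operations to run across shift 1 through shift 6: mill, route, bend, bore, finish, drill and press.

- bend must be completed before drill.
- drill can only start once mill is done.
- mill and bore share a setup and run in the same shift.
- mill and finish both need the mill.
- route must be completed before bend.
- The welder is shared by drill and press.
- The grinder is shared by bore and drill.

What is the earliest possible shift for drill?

Precedence pushes drill to at least shift 3.
drill at shift 3 is achievable: route in shift 1, bend in shift 2, mill in shift 1, drill in shift 3, finish in shift 2, press in shift 1, bore in shift 1.

shift 3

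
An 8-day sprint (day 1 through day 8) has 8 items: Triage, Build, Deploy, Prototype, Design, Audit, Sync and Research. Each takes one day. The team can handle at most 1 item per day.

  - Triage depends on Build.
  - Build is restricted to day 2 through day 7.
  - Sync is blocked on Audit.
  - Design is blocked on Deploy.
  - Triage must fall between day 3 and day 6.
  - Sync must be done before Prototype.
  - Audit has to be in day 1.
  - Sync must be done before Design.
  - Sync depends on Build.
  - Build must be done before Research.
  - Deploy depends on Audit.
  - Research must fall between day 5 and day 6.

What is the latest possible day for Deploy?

day 7

Precedence pushes Deploy to at least day 2; downstream work caps Deploy at day 7.
Deploy at day 7 is achievable: Research=day 5, Prototype=day 6, Design=day 8, Audit=day 1, Triage=day 3, Build=day 2, Sync=day 4, Deploy=day 7.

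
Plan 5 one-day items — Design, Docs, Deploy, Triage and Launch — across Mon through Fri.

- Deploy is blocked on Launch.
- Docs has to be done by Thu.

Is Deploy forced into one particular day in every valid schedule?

No

Deploy can be Tue (e.g. Triage in Mon, Launch in Mon, Design in Mon, Deploy in Tue, Docs in Mon) or Wed (e.g. Triage in Mon; Design in Mon; Deploy in Wed; Launch in Mon; Docs in Mon).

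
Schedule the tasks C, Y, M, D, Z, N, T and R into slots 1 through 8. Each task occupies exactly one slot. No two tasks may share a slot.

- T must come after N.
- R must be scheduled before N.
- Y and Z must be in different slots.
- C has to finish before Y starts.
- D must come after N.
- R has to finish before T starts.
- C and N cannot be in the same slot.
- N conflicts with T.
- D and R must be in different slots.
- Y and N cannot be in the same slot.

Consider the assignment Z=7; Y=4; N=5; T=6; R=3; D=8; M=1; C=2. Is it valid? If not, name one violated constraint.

No two tasks may share a slot — holds.
D must come after N — holds.
Y and N cannot be in the same slot — holds.
Y and Z must be in different slots — holds.
T must come after N — holds.
C and N cannot be in the same slot — holds.
N conflicts with T — holds.
C has to finish before Y starts — holds.
R has to finish before T starts — holds.
R must be scheduled before N — holds.
D and R must be in different slots — holds.

Yes, all constraints hold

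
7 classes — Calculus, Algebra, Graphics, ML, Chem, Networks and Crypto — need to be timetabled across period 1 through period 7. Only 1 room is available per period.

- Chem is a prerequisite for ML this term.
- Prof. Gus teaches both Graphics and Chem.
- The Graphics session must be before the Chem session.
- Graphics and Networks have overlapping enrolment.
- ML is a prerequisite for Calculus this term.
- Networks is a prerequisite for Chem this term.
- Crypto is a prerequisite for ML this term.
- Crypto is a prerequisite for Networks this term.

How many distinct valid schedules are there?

Splitting on Calculus: it can be period 6 (3), period 7 (18). Listing each branch's schedules as (Algebra, Graphics, ML, Chem, Networks, Crypto) by period number:
Calculus=period 6: (7,1,5,4,3,2) (7,2,5,4,3,1) (7,3,5,4,2,1) — 3.
Calculus=period 7: (1,2,6,5,4,3) (1,3,6,5,4,2) (1,4,6,5,3,2) (2,1,6,5,4,3) (2,3,6,5,4,1) (2,4,6,5,3,1) (3,1,6,5,4,2) (3,2,6,5,4,1) (3,4,6,5,2,1) (4,1,6,5,3,2) (4,2,6,5,3,1) (4,3,6,5,2,1) (5,1,6,4,3,2) (5,2,6,4,3,1) (5,3,6,4,2,1) (6,1,5,4,3,2) (6,2,5,4,3,1) (6,3,5,4,2,1) — 18.
Summing: 3 + 18 = 21.

21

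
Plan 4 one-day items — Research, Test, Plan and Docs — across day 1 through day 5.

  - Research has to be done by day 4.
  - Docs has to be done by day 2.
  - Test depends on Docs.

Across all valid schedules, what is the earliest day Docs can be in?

Docs's own window allows nothing later than day 2.
Docs at day 1 is achievable: Test -> day 2; Plan -> day 1; Docs -> day 1; Research -> day 1.

day 1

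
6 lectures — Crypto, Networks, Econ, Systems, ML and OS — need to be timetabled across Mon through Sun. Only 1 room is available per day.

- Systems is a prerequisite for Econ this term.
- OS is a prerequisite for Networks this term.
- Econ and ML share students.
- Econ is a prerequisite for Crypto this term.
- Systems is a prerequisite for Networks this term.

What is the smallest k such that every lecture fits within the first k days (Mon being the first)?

The precedence chain requires at least 3 distinct days.
With at most 1 per day and 6 lectures, at least 6 days are needed.
6 works (last occupied day: Sat): for example OS=Tue; Crypto=Fri; Systems=Mon; Networks=Wed; Econ=Thu; ML=Sat.

6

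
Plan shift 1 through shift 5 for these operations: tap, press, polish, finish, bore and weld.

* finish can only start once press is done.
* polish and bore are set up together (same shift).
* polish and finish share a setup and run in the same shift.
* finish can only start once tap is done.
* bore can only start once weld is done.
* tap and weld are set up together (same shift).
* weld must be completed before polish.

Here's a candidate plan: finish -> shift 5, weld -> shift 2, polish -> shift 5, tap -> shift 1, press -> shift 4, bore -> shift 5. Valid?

No — it violates: tap and weld are set up together (same shift)

tap and weld are set up together (same shift) — violated.
weld must be completed before polish — holds.
bore can only start once weld is done — holds.
polish and finish share a setup and run in the same shift — holds.
finish can only start once press is done — holds.
polish and bore are set up together (same shift) — holds.
finish can only start once tap is done — holds.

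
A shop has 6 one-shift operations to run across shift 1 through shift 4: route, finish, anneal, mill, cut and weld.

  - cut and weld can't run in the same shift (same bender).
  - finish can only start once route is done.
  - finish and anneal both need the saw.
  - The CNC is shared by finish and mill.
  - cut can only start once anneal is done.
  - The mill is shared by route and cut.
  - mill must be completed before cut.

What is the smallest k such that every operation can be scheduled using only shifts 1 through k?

2 shifts

The precedence chain requires at least 2 distinct shifts.
2 works (last occupied shift: shift 2): for example anneal=shift 1; route=shift 1; mill=shift 1; cut=shift 2; finish=shift 2; weld=shift 1.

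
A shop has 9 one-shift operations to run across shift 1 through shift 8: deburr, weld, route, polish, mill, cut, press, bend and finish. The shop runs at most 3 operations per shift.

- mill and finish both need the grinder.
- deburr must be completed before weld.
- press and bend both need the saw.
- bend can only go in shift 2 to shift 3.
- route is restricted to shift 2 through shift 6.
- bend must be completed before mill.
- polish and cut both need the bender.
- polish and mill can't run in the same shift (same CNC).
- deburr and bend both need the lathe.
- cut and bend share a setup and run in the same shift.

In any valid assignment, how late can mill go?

shift 8

Precedence pushes mill to at least shift 3.
mill at shift 8 is achievable: route -> shift 2, mill -> shift 8, weld -> shift 3, polish -> shift 1, bend -> shift 2, cut -> shift 2, press -> shift 1, finish -> shift 3, deburr -> shift 1.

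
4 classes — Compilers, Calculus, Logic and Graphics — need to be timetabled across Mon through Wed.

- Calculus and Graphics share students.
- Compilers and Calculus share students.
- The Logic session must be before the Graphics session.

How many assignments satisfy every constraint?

12

Splitting on Compilers: it can be Mon (3), Tue (4), Wed (5). Listing each branch's schedules as (Calculus, Logic, Graphics):
Compilers=Mon: (Tue,Mon,Wed) (Tue,Tue,Wed) (Wed,Mon,Tue) — 3.
Compilers=Tue: (Mon,Mon,Tue) (Mon,Mon,Wed) (Mon,Tue,Wed) (Wed,Mon,Tue) — 4.
Compilers=Wed: (Mon,Mon,Tue) (Mon,Mon,Wed) (Mon,Tue,Wed) (Tue,Mon,Wed) (Tue,Tue,Wed) — 5.
Summing: 3 + 4 + 5 = 12.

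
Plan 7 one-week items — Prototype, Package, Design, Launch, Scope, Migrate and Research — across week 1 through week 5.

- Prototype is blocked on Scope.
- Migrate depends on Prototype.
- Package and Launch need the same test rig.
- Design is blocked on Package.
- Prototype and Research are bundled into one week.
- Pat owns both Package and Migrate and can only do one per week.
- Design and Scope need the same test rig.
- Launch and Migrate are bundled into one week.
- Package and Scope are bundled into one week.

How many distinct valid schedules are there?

Splitting on Prototype: it can be week 2 (12), week 3 (14), week 4 (9). Listing each branch's schedules as (Package, Design, Launch, Scope, Migrate, Research) by week number:
Prototype=week 2: (1,2,3,1,3,2) (1,2,4,1,4,2) (1,2,5,1,5,2) (1,3,3,1,3,2) (1,3,4,1,4,2) (1,3,5,1,5,2) (1,4,3,1,3,2) (1,4,4,1,4,2) (1,4,5,1,5,2) (1,5,3,1,3,2) (1,5,4,1,4,2) (1,5,5,1,5,2) — 12.
Prototype=week 3: (1,2,4,1,4,3) (1,2,5,1,5,3) (1,3,4,1,4,3) (1,3,5,1,5,3) (1,4,4,1,4,3) (1,4,5,1,5,3) (1,5,4,1,4,3) (1,5,5,1,5,3) (2,3,4,2,4,3) (2,3,5,2,5,3) (2,4,4,2,4,3) (2,4,5,2,5,3) (2,5,4,2,4,3) (2,5,5,2,5,3) — 14.
Prototype=week 4: (1,2,5,1,5,4) (1,3,5,1,5,4) (1,4,5,1,5,4) (1,5,5,1,5,4) (2,3,5,2,5,4) (2,4,5,2,5,4) (2,5,5,2,5,4) (3,4,5,3,5,4) (3,5,5,3,5,4) — 9.
Summing: 12 + 14 + 9 = 35.

35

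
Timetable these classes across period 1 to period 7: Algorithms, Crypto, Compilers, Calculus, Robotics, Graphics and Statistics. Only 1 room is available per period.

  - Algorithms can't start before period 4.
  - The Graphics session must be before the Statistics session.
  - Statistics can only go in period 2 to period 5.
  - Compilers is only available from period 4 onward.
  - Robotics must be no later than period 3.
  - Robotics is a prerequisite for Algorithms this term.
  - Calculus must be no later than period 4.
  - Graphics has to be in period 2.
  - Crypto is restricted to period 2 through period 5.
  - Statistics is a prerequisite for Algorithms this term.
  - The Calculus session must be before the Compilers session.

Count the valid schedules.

Splitting on Algorithms: it can be period 6 (6), period 7 (6). Listing each branch's schedules as (Crypto, Compilers, Calculus, Robotics, Graphics, Statistics) by period number:
Algorithms=period 6: (3,7,4,1,2,5) (4,7,1,3,2,5) (4,7,3,1,2,5) (5,7,1,3,2,4) (5,7,3,1,2,4) (5,7,4,1,2,3) — 6.
Algorithms=period 7: (3,6,4,1,2,5) (4,6,1,3,2,5) (4,6,3,1,2,5) (5,6,1,3,2,4) (5,6,3,1,2,4) (5,6,4,1,2,3) — 6.
Summing: 6 + 6 = 12.

12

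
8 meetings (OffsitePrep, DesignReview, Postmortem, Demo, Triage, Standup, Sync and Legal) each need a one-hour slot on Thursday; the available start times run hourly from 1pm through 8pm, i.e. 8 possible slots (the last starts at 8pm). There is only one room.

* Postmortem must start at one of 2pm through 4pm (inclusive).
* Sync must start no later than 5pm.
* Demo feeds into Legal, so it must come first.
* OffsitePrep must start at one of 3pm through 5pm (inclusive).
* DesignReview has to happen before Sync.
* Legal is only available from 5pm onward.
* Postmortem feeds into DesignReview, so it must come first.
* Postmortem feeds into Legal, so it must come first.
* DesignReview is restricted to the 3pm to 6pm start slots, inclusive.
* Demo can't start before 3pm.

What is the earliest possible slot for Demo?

Demo is available from 3pm; downstream work caps Demo at 7pm.
Demo at 6pm is achievable: Postmortem in 2pm; Triage in 1pm; Sync in 5pm; DesignReview in 4pm; OffsitePrep in 3pm; Demo in 6pm; Standup in 8pm; Legal in 7pm.
Nothing earlier works — the capacity limit rule out every slot before 6pm.

6pm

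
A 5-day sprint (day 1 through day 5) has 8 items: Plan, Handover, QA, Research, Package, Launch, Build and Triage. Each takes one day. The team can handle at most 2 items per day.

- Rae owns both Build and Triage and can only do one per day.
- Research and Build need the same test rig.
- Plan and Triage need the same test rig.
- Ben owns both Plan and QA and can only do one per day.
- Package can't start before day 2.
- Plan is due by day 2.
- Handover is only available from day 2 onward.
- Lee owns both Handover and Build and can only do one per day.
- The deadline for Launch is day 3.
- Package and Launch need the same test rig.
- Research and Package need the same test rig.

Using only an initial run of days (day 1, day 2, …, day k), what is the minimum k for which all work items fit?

4

With at most 2 per day and 8 work items, at least 4 days are needed.
Handover can't be placed before day 2, so the schedule must run through at least day 2.
4 works (last occupied day: day 4): for example QA -> day 3; Research -> day 4; Build -> day 3; Plan -> day 1; Handover -> day 2; Package -> day 2; Launch -> day 1; Triage -> day 4.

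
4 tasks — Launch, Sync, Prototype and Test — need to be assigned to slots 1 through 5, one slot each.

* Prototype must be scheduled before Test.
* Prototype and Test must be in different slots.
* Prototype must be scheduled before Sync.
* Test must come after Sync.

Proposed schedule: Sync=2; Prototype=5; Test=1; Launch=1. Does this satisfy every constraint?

Prototype must be scheduled before Test — violated.
Prototype and Test must be in different slots — holds.
Prototype must be scheduled before Sync — violated.
Test must come after Sync — violated.

No — it violates: Prototype must be scheduled before Test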